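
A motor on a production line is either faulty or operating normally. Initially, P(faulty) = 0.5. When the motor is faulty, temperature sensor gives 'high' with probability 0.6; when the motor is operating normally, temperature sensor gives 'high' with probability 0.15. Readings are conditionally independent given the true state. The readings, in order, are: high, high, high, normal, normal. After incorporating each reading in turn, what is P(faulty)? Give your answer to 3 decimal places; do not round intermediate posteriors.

After 'high': P(faulty) = 0.6·0.5000 / (0.6·0.5000 + 0.15·0.5000) ≈ 0.8000
After 'high': P(faulty) = 0.6·0.8000 / (0.6·0.8000 + 0.15·0.2000) ≈ 0.9412
After 'high': P(faulty) = 0.6·0.9412 / (0.6·0.9412 + 0.15·0.0588) ≈ 0.9846
After 'normal': P(faulty) = 0.4·0.9846 / (0.4·0.9846 + 0.85·0.0154) ≈ 0.9679
After 'normal': P(faulty) = 0.4·0.9679 / (0.4·0.9679 + 0.85·0.0321) ≈ 0.9341

0.934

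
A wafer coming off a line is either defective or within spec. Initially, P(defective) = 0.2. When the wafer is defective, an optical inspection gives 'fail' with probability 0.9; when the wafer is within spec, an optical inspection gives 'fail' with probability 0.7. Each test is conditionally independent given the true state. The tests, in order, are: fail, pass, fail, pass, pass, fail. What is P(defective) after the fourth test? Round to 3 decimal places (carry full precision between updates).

0.044

Each posterior becomes the prior for the next update.
After 'fail': P(defective) = 0.9·0.2000 / (0.9·0.2000 + 0.7·0.8000) ≈ 0.2432
After 'pass': P(defective) = 0.1·0.2432 / (0.1·0.2432 + 0.3·0.7568) ≈ 0.0968
After 'fail': P(defective) = 0.9·0.0968 / (0.9·0.0968 + 0.7·0.9032) ≈ 0.1211
After 'pass': P(defective) = 0.1·0.1211 / (0.1·0.1211 + 0.3·0.8789) ≈ 0.0439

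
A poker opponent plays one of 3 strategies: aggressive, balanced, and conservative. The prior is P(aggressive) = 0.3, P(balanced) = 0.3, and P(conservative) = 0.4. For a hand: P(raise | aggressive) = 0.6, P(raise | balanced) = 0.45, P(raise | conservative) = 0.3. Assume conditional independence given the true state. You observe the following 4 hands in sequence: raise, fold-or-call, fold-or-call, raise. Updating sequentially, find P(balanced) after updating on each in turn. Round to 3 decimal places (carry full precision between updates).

After 'raise': normaliser = 0.6·0.3000 + 0.45·0.3000 + 0.3·0.4000; P(aggressive) ≈ 0.4138, P(balanced) ≈ 0.3103, P(conservative) ≈ 0.2759
After 'fold-or-call': normaliser = 0.4·0.4138 + 0.55·0.3103 + 0.7·0.2759; P(aggressive) ≈ 0.3127, P(balanced) ≈ 0.3225, P(conservative) ≈ 0.3648
After 'fold-or-call': normaliser = 0.4·0.3127 + 0.55·0.3225 + 0.7·0.3648; P(aggressive) ≈ 0.2242, P(balanced) ≈ 0.3180, P(conservative) ≈ 0.4578
After 'raise': normaliser = 0.6·0.2242 + 0.45·0.3180 + 0.3·0.4578; P(aggressive) ≈ 0.3242, P(balanced) ≈ 0.3448, P(conservative) ≈ 0.3310

0.345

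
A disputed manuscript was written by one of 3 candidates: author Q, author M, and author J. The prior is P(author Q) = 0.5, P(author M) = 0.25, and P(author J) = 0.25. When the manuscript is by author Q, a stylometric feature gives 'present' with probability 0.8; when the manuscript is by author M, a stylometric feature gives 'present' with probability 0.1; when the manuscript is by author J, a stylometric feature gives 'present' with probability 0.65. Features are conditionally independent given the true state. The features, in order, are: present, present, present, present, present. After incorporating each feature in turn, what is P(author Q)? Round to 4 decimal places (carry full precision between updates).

After 'present': normaliser = 0.8·0.5000 + 0.1·0.2500 + 0.65·0.2500; P(author Q) ≈ 0.6809, P(author M) ≈ 0.0426, P(author J) ≈ 0.2766
After 'present': normaliser = 0.8·0.6809 + 0.1·0.0426 + 0.65·0.2766; P(author Q) ≈ 0.7474, P(author M) ≈ 0.0058, P(author J) ≈ 0.2467
After 'present': normaliser = 0.8·0.7474 + 0.1·0.0058 + 0.65·0.2467; P(author Q) ≈ 0.7879, P(author M) ≈ 0.0008, P(author J) ≈ 0.2113
After 'present': normaliser = 0.8·0.7879 + 0.1·0.0008 + 0.65·0.2113; P(author Q) ≈ 0.8210, P(author M) ≈ 0.0001, P(author J) ≈ 0.1789
After 'present': normaliser = 0.8·0.8210 + 0.1·0.0001 + 0.65·0.1789; P(author Q) ≈ 0.8496, P(author M) ≈ 0.0000, P(author J) ≈ 0.1504

0.8496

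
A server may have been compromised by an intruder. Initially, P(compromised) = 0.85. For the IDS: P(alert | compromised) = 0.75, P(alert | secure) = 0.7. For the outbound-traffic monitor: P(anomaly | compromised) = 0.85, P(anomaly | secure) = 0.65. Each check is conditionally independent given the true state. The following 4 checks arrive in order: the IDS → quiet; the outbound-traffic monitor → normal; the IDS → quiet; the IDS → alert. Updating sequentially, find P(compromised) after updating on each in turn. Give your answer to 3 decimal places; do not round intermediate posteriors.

After the IDS='quiet': P(compromised) = 0.25·0.8500 / (0.25·0.8500 + 0.3·0.1500) ≈ 0.8252
After the outbound-traffic monitor='normal': P(compromised) = 0.15·0.8252 / (0.15·0.8252 + 0.35·0.1748) ≈ 0.6693
After the IDS='quiet': P(compromised) = 0.25·0.6693 / (0.25·0.6693 + 0.3·0.3307) ≈ 0.6278
After the IDS='alert': P(compromised) = 0.75·0.6278 / (0.75·0.6278 + 0.7·0.3722) ≈ 0.6437

0.644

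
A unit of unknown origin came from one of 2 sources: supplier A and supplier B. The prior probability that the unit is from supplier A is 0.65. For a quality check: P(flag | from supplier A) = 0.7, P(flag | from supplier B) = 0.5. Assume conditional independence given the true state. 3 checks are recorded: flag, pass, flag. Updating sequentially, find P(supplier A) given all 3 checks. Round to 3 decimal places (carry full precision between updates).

0.686

After 'flag': P(supplier A) = 0.7·0.6500 / (0.7·0.6500 + 0.5·0.3500) ≈ 0.7222
After 'pass': P(supplier A) = 0.3·0.7222 / (0.3·0.7222 + 0.5·0.2778) ≈ 0.6094
After 'flag': P(supplier A) = 0.7·0.6094 / (0.7·0.6094 + 0.5·0.3906) ≈ 0.6859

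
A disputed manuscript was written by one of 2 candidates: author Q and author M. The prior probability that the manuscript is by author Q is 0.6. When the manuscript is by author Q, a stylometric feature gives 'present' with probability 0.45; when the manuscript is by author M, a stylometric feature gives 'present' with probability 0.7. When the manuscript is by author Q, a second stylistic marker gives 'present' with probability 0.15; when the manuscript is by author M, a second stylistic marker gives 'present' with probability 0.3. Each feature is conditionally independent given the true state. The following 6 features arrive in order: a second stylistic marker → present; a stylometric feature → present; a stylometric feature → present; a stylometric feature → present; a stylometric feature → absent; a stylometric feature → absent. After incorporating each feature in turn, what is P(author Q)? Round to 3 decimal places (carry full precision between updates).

0.401

After a second stylistic marker='present': P(author Q) = 0.15·0.6000 / (0.15·0.6000 + 0.3·0.4000) ≈ 0.4286
After a stylometric feature='present': P(author Q) = 0.45·0.4286 / (0.45·0.4286 + 0.7·0.5714) ≈ 0.3253
After a stylometric feature='present': P(author Q) = 0.45·0.3253 / (0.45·0.3253 + 0.7·0.6747) ≈ 0.2366
After a stylometric feature='present': P(author Q) = 0.45·0.2366 / (0.45·0.2366 + 0.7·0.7634) ≈ 0.1661
After a stylometric feature='absent': P(author Q) = 0.55·0.1661 / (0.55·0.1661 + 0.3·0.8339) ≈ 0.2676
After a stylometric feature='absent': P(author Q) = 0.55·0.2676 / (0.55·0.2676 + 0.3·0.7324) ≈ 0.4011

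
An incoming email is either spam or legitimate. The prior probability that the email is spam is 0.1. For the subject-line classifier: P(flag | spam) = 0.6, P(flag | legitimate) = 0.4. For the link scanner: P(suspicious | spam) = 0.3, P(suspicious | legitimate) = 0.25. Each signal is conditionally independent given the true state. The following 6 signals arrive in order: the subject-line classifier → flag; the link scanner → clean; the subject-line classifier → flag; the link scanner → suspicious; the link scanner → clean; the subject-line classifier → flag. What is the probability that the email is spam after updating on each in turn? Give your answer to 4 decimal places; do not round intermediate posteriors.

After the subject-line classifier='flag': P(spam) = 0.6·0.1000 / (0.6·0.1000 + 0.4·0.9000) ≈ 0.1429
After the link scanner='clean': P(spam) = 0.7·0.1429 / (0.7·0.1429 + 0.75·0.8571) ≈ 0.1346
After the subject-line classifier='flag': P(spam) = 0.6·0.1346 / (0.6·0.1346 + 0.4·0.8654) ≈ 0.1892
After the link scanner='suspicious': P(spam) = 0.3·0.1892 / (0.3·0.1892 + 0.25·0.8108) ≈ 0.2188
After the link scanner='clean': P(spam) = 0.7·0.2188 / (0.7·0.2188 + 0.75·0.7812) ≈ 0.2072
After the subject-line classifier='flag': P(spam) = 0.6·0.2072 / (0.6·0.2072 + 0.4·0.7928) ≈ 0.2816

0.2816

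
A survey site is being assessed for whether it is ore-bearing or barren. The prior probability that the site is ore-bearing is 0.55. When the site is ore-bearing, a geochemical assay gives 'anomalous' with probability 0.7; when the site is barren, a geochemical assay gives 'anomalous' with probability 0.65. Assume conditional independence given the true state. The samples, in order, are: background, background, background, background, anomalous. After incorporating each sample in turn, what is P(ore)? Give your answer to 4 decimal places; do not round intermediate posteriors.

After 'background': P(ore) = 0.3·0.5500 / (0.3·0.5500 + 0.35·0.4500) ≈ 0.5116
After 'background': P(ore) = 0.3·0.5116 / (0.3·0.5116 + 0.35·0.4884) ≈ 0.4731
After 'background': P(ore) = 0.3·0.4731 / (0.3·0.4731 + 0.35·0.5269) ≈ 0.4349
After 'background': P(ore) = 0.3·0.4349 / (0.3·0.4349 + 0.35·0.5651) ≈ 0.3975
After 'anomalous': P(ore) = 0.7·0.3975 / (0.7·0.3975 + 0.65·0.6025) ≈ 0.4154

0.4154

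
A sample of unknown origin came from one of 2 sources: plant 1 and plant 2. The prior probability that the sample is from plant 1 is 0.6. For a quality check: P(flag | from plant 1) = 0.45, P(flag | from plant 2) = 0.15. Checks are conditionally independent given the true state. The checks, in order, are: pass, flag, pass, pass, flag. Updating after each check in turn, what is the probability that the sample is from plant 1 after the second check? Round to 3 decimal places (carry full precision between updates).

0.744

Apply Bayes' rule sequentially, carrying P(plant 1) forward.
After 'pass': P(plant 1) = 0.55·0.6000 / (0.55·0.6000 + 0.85·0.4000) ≈ 0.4925
After 'flag': P(plant 1) = 0.45·0.4925 / (0.45·0.4925 + 0.15·0.5075) ≈ 0.7444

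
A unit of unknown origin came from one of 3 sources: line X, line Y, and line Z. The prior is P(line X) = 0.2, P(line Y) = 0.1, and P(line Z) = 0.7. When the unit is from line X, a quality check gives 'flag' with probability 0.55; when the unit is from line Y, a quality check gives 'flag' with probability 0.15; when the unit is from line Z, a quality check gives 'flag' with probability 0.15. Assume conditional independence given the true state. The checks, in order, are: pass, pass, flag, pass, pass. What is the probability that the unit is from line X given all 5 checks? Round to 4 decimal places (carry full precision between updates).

After 'pass': normaliser = 0.45·0.2000 + 0.85·0.1000 + 0.85·0.7000; P(line X) ≈ 0.1169, P(line Y) ≈ 0.1104, P(line Z) ≈ 0.7727
After 'pass': normaliser = 0.45·0.1169 + 0.85·0.1104 + 0.85·0.7727; P(line X) ≈ 0.0655, P(line Y) ≈ 0.1168, P(line Z) ≈ 0.8177
After 'flag': normaliser = 0.55·0.0655 + 0.15·0.1168 + 0.15·0.8177; P(line X) ≈ 0.2044, P(line Y) ≈ 0.0994, P(line Z) ≈ 0.6961
After 'pass': normaliser = 0.45·0.2044 + 0.85·0.0994 + 0.85·0.6961; P(line X) ≈ 0.1197, P(line Y) ≈ 0.1100, P(line Z) ≈ 0.7702
After 'pass': normaliser = 0.45·0.1197 + 0.85·0.1100 + 0.85·0.7702; P(line X) ≈ 0.0672, P(line Y) ≈ 0.1166, P(line Z) ≈ 0.8162

0.0672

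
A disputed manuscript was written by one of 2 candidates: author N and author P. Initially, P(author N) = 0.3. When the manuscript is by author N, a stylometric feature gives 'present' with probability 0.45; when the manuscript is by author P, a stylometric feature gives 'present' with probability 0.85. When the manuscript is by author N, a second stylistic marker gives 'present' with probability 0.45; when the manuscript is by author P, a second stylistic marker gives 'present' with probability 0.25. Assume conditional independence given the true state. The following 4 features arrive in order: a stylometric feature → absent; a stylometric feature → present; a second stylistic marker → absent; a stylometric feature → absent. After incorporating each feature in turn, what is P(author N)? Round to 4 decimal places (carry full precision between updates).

0.6911

After a stylometric feature='absent': P(author N) = 0.55·0.3000 / (0.55·0.3000 + 0.15·0.7000) ≈ 0.6111
After a stylometric feature='present': P(author N) = 0.45·0.6111 / (0.45·0.6111 + 0.85·0.3889) ≈ 0.4541
After a second stylistic marker='absent': P(author N) = 0.55·0.4541 / (0.55·0.4541 + 0.75·0.5459) ≈ 0.3789
After a stylometric feature='absent': P(author N) = 0.55·0.3789 / (0.55·0.3789 + 0.15·0.6211) ≈ 0.6911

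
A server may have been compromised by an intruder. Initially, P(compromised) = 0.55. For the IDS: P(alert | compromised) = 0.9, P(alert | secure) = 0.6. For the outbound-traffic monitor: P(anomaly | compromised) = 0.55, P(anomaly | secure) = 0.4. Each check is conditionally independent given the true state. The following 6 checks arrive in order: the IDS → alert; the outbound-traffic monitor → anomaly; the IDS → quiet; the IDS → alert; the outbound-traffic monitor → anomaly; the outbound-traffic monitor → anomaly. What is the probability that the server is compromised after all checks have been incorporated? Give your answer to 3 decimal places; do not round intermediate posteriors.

0.641

After the IDS='alert': P(compromised) = 0.9·0.5500 / (0.9·0.5500 + 0.6·0.4500) ≈ 0.6471
After the outbound-traffic monitor='anomaly': P(compromised) = 0.55·0.6471 / (0.55·0.6471 + 0.4·0.3529) ≈ 0.7160
After the IDS='quiet': P(compromised) = 0.1·0.7160 / (0.1·0.7160 + 0.4·0.2840) ≈ 0.3866
After the IDS='alert': P(compromised) = 0.9·0.3866 / (0.9·0.3866 + 0.6·0.6134) ≈ 0.4859
After the outbound-traffic monitor='anomaly': P(compromised) = 0.55·0.4859 / (0.55·0.4859 + 0.4·0.5141) ≈ 0.5652
After the outbound-traffic monitor='anomaly': P(compromised) = 0.55·0.5652 / (0.55·0.5652 + 0.4·0.4348) ≈ 0.6412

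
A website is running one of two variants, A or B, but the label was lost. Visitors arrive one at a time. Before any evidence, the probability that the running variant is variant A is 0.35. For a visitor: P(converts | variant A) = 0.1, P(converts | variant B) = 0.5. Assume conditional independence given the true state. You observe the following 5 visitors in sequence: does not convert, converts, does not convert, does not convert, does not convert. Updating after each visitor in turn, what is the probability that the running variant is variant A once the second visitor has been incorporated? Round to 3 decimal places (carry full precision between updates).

0.162

Apply Bayes' rule sequentially, carrying P(A) forward.
After 'does not convert': P(A) = 0.9·0.3500 / (0.9·0.3500 + 0.5·0.6500) ≈ 0.4922
After 'converts': P(A) = 0.1·0.4922 / (0.1·0.4922 + 0.5·0.5078) ≈ 0.1624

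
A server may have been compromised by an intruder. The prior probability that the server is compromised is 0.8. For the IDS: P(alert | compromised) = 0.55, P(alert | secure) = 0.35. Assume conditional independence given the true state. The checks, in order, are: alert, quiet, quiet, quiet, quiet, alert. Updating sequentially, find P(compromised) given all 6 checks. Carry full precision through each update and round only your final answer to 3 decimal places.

After 'alert': P(compromised) = 0.55·0.8000 / (0.55·0.8000 + 0.35·0.2000) ≈ 0.8627
After 'quiet': P(compromised) = 0.45·0.8627 / (0.45·0.8627 + 0.65·0.1373) ≈ 0.8131
After 'quiet': P(compromised) = 0.45·0.8131 / (0.45·0.8131 + 0.65·0.1869) ≈ 0.7508
After 'quiet': P(compromised) = 0.45·0.7508 / (0.45·0.7508 + 0.65·0.2492) ≈ 0.6759
After 'quiet': P(compromised) = 0.45·0.6759 / (0.45·0.6759 + 0.65·0.3241) ≈ 0.5908
After 'alert': P(compromised) = 0.55·0.5908 / (0.55·0.5908 + 0.35·0.4092) ≈ 0.6941

0.694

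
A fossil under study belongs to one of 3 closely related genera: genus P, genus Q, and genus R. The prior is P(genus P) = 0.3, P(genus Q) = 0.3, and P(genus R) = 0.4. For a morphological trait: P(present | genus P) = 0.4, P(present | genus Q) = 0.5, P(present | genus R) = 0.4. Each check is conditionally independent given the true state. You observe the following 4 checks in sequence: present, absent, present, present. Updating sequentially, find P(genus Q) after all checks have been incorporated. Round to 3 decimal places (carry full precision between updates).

0.411

After 'present': normaliser = 0.4·0.3000 + 0.5·0.3000 + 0.4·0.4000; P(genus P) ≈ 0.2791, P(genus Q) ≈ 0.3488, P(genus R) ≈ 0.3721
After 'absent': normaliser = 0.6·0.2791 + 0.5·0.3488 + 0.6·0.3721; P(genus P) ≈ 0.2963, P(genus Q) ≈ 0.3086, P(genus R) ≈ 0.3951
After 'present': normaliser = 0.4·0.2963 + 0.5·0.3086 + 0.4·0.3951; P(genus P) ≈ 0.2751, P(genus Q) ≈ 0.3582, P(genus R) ≈ 0.3668
After 'present': normaliser = 0.4·0.2751 + 0.5·0.3582 + 0.4·0.3668; P(genus P) ≈ 0.2525, P(genus Q) ≈ 0.4109, P(genus R) ≈ 0.3366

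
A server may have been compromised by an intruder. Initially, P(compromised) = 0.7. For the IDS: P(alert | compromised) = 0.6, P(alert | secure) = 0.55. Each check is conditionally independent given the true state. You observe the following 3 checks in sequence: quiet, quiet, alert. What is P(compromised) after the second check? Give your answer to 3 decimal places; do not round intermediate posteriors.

0.648

Apply Bayes' rule sequentially, carrying P(compromised) forward.
After 'quiet': P(compromised) = 0.4·0.7000 / (0.4·0.7000 + 0.45·0.3000) ≈ 0.6747
After 'quiet': P(compromised) = 0.4·0.6747 / (0.4·0.6747 + 0.45·0.3253) ≈ 0.6483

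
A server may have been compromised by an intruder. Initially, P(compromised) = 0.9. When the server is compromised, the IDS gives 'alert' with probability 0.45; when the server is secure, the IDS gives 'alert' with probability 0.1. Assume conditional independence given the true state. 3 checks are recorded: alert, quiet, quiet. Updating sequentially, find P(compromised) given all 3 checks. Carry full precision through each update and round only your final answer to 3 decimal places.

After 'alert': P(compromised) = 0.45·0.9000 / (0.45·0.9000 + 0.1·0.1000) ≈ 0.9759
After 'quiet': P(compromised) = 0.55·0.9759 / (0.55·0.9759 + 0.9·0.0241) ≈ 0.9612
After 'quiet': P(compromised) = 0.55·0.9612 / (0.55·0.9612 + 0.9·0.0388) ≈ 0.9380

0.938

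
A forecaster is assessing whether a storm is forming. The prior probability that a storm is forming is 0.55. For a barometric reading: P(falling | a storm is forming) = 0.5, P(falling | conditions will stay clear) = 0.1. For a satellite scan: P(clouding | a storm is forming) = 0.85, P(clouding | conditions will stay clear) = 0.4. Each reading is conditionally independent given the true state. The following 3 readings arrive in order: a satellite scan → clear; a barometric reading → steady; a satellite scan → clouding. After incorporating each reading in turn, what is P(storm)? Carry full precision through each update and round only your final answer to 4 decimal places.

After a satellite scan='clear': P(storm) = 0.15·0.5500 / (0.15·0.5500 + 0.6·0.4500) ≈ 0.2340
After a barometric reading='steady': P(storm) = 0.5·0.2340 / (0.5·0.2340 + 0.9·0.7660) ≈ 0.1451
After a satellite scan='clouding': P(storm) = 0.85·0.1451 / (0.85·0.1451 + 0.4·0.8549) ≈ 0.2651

0.2651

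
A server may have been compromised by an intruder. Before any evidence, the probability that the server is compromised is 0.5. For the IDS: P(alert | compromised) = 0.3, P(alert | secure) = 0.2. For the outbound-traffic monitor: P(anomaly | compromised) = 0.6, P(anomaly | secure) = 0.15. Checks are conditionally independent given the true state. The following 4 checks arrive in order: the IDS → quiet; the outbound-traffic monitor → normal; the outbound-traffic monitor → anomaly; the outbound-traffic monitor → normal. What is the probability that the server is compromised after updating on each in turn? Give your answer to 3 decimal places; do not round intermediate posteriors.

After the IDS='quiet': P(compromised) = 0.7·0.5000 / (0.7·0.5000 + 0.8·0.5000) ≈ 0.4667
After the outbound-traffic monitor='normal': P(compromised) = 0.4·0.4667 / (0.4·0.4667 + 0.85·0.5333) ≈ 0.2917
After the outbound-traffic monitor='anomaly': P(compromised) = 0.6·0.2917 / (0.6·0.2917 + 0.15·0.7083) ≈ 0.6222
After the outbound-traffic monitor='normal': P(compromised) = 0.4·0.6222 / (0.4·0.6222 + 0.85·0.3778) ≈ 0.4366

0.437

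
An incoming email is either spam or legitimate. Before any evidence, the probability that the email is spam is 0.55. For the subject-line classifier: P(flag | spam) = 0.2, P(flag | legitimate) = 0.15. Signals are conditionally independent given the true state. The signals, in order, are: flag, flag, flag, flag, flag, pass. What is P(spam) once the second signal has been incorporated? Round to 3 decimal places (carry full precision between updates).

0.685

After 'flag': P(spam) = 0.2·0.5500 / (0.2·0.5500 + 0.15·0.4500) ≈ 0.6197
After 'flag': P(spam) = 0.2·0.6197 / (0.2·0.6197 + 0.15·0.3803) ≈ 0.6848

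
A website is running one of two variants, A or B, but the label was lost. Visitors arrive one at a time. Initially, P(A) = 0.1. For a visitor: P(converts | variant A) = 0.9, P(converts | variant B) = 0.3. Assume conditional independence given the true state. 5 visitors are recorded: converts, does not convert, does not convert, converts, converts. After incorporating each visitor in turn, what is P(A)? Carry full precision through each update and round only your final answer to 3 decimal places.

0.058

After 'converts': P(A) = 0.9·0.1000 / (0.9·0.1000 + 0.3·0.9000) ≈ 0.2500
After 'does not convert': P(A) = 0.1·0.2500 / (0.1·0.2500 + 0.7·0.7500) ≈ 0.0455
After 'does not convert': P(A) = 0.1·0.0455 / (0.1·0.0455 + 0.7·0.9545) ≈ 0.0068
After 'converts': P(A) = 0.9·0.0068 / (0.9·0.0068 + 0.3·0.9932) ≈ 0.0200
After 'converts': P(A) = 0.9·0.0200 / (0.9·0.0200 + 0.3·0.9800) ≈ 0.0577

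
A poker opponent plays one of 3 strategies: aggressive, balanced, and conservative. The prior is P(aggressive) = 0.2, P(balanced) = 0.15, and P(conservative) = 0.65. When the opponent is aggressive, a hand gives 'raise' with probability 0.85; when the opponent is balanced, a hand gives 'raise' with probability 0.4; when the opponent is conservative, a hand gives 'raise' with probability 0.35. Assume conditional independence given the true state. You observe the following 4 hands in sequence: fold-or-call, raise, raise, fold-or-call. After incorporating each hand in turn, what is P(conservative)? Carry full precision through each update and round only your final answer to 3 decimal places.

Apply Bayes' rule sequentially, carrying P(conservative) forward.
After 'fold-or-call': normaliser = 0.15·0.2000 + 0.6·0.1500 + 0.65·0.6500; P(aggressive) ≈ 0.0553, P(balanced) ≈ 0.1659, P(conservative) ≈ 0.7788
After 'raise': normaliser = 0.85·0.0553 + 0.4·0.1659 + 0.35·0.7788; P(aggressive) ≈ 0.1218, P(balanced) ≈ 0.1719, P(conservative) ≈ 0.7063
After 'raise': normaliser = 0.85·0.1218 + 0.4·0.1719 + 0.35·0.7063; P(aggressive) ≈ 0.2468, P(balanced) ≈ 0.1640, P(conservative) ≈ 0.5893
After 'fold-or-call': normaliser = 0.15·0.2468 + 0.6·0.1640 + 0.65·0.5893; P(aggressive) ≈ 0.0714, P(balanced) ≈ 0.1898, P(conservative) ≈ 0.7388

0.739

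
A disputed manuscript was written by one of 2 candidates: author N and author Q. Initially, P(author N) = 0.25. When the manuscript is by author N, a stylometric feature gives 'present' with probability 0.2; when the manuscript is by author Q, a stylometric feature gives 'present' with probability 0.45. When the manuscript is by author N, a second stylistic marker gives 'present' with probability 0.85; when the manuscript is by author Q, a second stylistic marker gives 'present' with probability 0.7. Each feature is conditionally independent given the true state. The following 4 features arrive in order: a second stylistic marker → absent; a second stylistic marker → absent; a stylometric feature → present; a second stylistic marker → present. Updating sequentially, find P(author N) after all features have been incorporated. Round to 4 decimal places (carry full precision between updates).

0.0430

After a second stylistic marker='absent': P(author N) = 0.15·0.2500 / (0.15·0.2500 + 0.3·0.7500) ≈ 0.1429
After a second stylistic marker='absent': P(author N) = 0.15·0.1429 / (0.15·0.1429 + 0.3·0.8571) ≈ 0.0769
After a stylometric feature='present': P(author N) = 0.2·0.0769 / (0.2·0.0769 + 0.45·0.9231) ≈ 0.0357
After a second stylistic marker='present': P(author N) = 0.85·0.0357 / (0.85·0.0357 + 0.7·0.9643) ≈ 0.0430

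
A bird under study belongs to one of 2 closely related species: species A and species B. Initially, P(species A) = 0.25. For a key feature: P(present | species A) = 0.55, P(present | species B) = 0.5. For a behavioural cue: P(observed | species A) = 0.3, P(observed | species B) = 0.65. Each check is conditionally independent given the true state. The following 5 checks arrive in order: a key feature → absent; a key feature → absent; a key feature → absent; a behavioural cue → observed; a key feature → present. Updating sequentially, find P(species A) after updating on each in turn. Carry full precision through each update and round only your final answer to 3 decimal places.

Apply Bayes' rule sequentially, carrying P(species A) forward.
After a key feature='absent': P(species A) = 0.45·0.2500 / (0.45·0.2500 + 0.5·0.7500) ≈ 0.2308
After a key feature='absent': P(species A) = 0.45·0.2308 / (0.45·0.2308 + 0.5·0.7692) ≈ 0.2126
After a key feature='absent': P(species A) = 0.45·0.2126 / (0.45·0.2126 + 0.5·0.7874) ≈ 0.1955
After a behavioural cue='observed': P(species A) = 0.3·0.1955 / (0.3·0.1955 + 0.65·0.8045) ≈ 0.1008
After a key feature='present': P(species A) = 0.55·0.1008 / (0.55·0.1008 + 0.5·0.8992) ≈ 0.1098

0.110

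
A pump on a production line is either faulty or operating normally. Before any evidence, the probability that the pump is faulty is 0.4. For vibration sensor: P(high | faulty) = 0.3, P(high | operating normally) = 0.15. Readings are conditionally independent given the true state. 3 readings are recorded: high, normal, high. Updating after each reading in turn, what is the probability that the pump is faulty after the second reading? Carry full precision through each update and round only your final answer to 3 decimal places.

0.523

After 'high': P(faulty) = 0.3·0.4000 / (0.3·0.4000 + 0.15·0.6000) ≈ 0.5714
After 'normal': P(faulty) = 0.7·0.5714 / (0.7·0.5714 + 0.85·0.4286) ≈ 0.5234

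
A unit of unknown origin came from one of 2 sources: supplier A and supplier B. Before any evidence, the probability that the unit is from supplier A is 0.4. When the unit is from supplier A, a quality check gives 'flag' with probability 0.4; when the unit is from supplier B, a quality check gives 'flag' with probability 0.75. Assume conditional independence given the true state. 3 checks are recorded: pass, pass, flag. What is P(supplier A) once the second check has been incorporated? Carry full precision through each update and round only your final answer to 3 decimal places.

0.793

After 'pass': P(supplier A) = 0.6·0.4000 / (0.6·0.4000 + 0.25·0.6000) ≈ 0.6154
After 'pass': P(supplier A) = 0.6·0.6154 / (0.6·0.6154 + 0.25·0.3846) ≈ 0.7934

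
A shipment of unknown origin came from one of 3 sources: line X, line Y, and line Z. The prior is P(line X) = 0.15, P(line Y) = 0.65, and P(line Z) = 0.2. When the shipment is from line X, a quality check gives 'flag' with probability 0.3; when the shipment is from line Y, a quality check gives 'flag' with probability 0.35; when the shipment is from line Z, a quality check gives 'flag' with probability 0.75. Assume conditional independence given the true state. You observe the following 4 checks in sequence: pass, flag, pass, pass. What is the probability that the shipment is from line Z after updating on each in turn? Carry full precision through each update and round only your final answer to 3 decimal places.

0.029

After 'pass': normaliser = 0.7·0.1500 + 0.65·0.6500 + 0.25·0.2000; P(line X) ≈ 0.1818, P(line Y) ≈ 0.7316, P(line Z) ≈ 0.0866
After 'flag': normaliser = 0.3·0.1818 + 0.35·0.7316 + 0.75·0.0866; P(line X) ≈ 0.1452, P(line Y) ≈ 0.6818, P(line Z) ≈ 0.1729
After 'pass': normaliser = 0.7·0.1452 + 0.65·0.6818 + 0.25·0.1729; P(line X) ≈ 0.1729, P(line Y) ≈ 0.7536, P(line Z) ≈ 0.0735
After 'pass': normaliser = 0.7·0.1729 + 0.65·0.7536 + 0.25·0.0735; P(line X) ≈ 0.1923, P(line Y) ≈ 0.7785, P(line Z) ≈ 0.0292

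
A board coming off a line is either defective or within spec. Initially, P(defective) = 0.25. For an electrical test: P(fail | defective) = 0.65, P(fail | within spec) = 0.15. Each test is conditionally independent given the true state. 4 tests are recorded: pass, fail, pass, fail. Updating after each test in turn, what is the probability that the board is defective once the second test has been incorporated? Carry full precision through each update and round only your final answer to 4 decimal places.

Apply Bayes' rule sequentially, carrying P(defective) forward.
After 'pass': P(defective) = 0.35·0.2500 / (0.35·0.2500 + 0.85·0.7500) ≈ 0.1207
After 'fail': P(defective) = 0.65·0.1207 / (0.65·0.1207 + 0.15·0.8793) ≈ 0.3730

0.3730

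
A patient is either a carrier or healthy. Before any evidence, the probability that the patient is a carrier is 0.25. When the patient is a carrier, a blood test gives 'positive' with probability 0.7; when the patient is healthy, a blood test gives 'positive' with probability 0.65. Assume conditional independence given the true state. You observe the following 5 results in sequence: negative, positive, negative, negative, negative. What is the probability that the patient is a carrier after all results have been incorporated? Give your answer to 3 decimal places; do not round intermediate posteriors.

0.162

After 'negative': P(carrier) = 0.3·0.2500 / (0.3·0.2500 + 0.35·0.7500) ≈ 0.2222
After 'positive': P(carrier) = 0.7·0.2222 / (0.7·0.2222 + 0.65·0.7778) ≈ 0.2353
After 'negative': P(carrier) = 0.3·0.2353 / (0.3·0.2353 + 0.35·0.7647) ≈ 0.2087
After 'negative': P(carrier) = 0.3·0.2087 / (0.3·0.2087 + 0.35·0.7913) ≈ 0.1844
After 'negative': P(carrier) = 0.3·0.1844 / (0.3·0.1844 + 0.35·0.8156) ≈ 0.1623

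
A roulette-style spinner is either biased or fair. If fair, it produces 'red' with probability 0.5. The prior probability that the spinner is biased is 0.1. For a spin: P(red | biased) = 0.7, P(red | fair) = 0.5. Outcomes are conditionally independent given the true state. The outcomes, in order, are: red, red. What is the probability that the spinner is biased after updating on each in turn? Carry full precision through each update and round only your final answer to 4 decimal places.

0.1788

After 'red': P(biased) = 0.7·0.1000 / (0.7·0.1000 + 0.5·0.9000) ≈ 0.1346
After 'red': P(biased) = 0.7·0.1346 / (0.7·0.1346 + 0.5·0.8654) ≈ 0.1788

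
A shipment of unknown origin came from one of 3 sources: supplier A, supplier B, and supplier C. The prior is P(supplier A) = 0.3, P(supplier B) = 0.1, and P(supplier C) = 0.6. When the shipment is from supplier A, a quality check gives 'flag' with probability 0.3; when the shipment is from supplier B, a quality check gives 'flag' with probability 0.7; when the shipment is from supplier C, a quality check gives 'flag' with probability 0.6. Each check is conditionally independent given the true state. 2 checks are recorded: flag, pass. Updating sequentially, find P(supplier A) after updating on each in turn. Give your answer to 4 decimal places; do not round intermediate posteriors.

After 'flag': normaliser = 0.3·0.3000 + 0.7·0.1000 + 0.6·0.6000; P(supplier A) ≈ 0.1731, P(supplier B) ≈ 0.1346, P(supplier C) ≈ 0.6923
After 'pass': normaliser = 0.7·0.1731 + 0.3·0.1346 + 0.4·0.6923; P(supplier A) ≈ 0.2763, P(supplier B) ≈ 0.0921, P(supplier C) ≈ 0.6316

0.2763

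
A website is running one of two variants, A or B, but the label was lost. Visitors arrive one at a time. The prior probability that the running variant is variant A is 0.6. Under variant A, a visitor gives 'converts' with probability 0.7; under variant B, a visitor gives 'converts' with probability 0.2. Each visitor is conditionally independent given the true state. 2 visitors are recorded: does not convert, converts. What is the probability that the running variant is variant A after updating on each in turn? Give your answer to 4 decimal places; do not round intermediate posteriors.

0.6632

After 'does not convert': P(A) = 0.3·0.6000 / (0.3·0.6000 + 0.8·0.4000) ≈ 0.3600
After 'converts': P(A) = 0.7·0.3600 / (0.7·0.3600 + 0.2·0.6400) ≈ 0.6632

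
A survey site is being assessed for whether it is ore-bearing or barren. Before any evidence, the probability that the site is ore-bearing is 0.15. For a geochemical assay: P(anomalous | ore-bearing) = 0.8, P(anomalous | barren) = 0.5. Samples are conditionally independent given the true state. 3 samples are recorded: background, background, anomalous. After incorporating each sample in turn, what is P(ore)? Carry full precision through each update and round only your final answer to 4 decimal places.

0.0432

After 'background': P(ore) = 0.2·0.1500 / (0.2·0.1500 + 0.5·0.8500) ≈ 0.0659
After 'background': P(ore) = 0.2·0.0659 / (0.2·0.0659 + 0.5·0.9341) ≈ 0.0275
After 'anomalous': P(ore) = 0.8·0.0275 / (0.8·0.0275 + 0.5·0.9725) ≈ 0.0432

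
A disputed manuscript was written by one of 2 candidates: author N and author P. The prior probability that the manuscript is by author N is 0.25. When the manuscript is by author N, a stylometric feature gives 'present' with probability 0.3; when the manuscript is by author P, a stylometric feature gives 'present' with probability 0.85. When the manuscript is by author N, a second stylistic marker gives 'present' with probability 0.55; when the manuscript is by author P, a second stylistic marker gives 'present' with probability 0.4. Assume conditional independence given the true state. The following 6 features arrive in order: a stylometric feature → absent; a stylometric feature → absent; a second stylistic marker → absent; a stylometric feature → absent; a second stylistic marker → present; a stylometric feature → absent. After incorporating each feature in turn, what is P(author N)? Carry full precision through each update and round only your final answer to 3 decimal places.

After a stylometric feature='absent': P(author N) = 0.7·0.2500 / (0.7·0.2500 + 0.15·0.7500) ≈ 0.6087
After a stylometric feature='absent': P(author N) = 0.7·0.6087 / (0.7·0.6087 + 0.15·0.3913) ≈ 0.8789
After a second stylistic marker='absent': P(author N) = 0.45·0.8789 / (0.45·0.8789 + 0.6·0.1211) ≈ 0.8448
After a stylometric feature='absent': P(author N) = 0.7·0.8448 / (0.7·0.8448 + 0.15·0.1552) ≈ 0.9621
After a second stylistic marker='present': P(author N) = 0.55·0.9621 / (0.55·0.9621 + 0.4·0.0379) ≈ 0.9722
After a stylometric feature='absent': P(author N) = 0.7·0.9722 / (0.7·0.9722 + 0.15·0.0278) ≈ 0.9939

0.994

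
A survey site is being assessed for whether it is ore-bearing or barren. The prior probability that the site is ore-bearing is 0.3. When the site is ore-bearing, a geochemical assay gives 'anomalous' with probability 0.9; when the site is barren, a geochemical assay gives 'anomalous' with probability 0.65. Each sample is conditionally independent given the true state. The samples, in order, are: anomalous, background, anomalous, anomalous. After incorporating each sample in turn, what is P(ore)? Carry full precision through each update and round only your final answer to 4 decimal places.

After 'anomalous': P(ore) = 0.9·0.3000 / (0.9·0.3000 + 0.65·0.7000) ≈ 0.3724
After 'background': P(ore) = 0.1·0.3724 / (0.1·0.3724 + 0.35·0.6276) ≈ 0.1450
After 'anomalous': P(ore) = 0.9·0.1450 / (0.9·0.1450 + 0.65·0.8550) ≈ 0.1901
After 'anomalous': P(ore) = 0.9·0.1901 / (0.9·0.1901 + 0.65·0.8099) ≈ 0.2453

0.2453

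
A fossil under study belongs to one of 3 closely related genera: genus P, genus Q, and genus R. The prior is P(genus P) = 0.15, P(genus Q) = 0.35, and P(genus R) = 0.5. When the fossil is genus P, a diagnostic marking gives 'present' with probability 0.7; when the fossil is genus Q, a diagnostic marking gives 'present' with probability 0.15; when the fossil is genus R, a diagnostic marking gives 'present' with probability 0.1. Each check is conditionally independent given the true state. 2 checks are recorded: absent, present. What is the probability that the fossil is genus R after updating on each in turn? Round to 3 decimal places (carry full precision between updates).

After 'absent': normaliser = 0.3·0.1500 + 0.85·0.3500 + 0.9·0.5000; P(genus P) ≈ 0.0568, P(genus Q) ≈ 0.3754, P(genus R) ≈ 0.5678
After 'present': normaliser = 0.7·0.0568 + 0.15·0.3754 + 0.1·0.5678; P(genus P) ≈ 0.2601, P(genus Q) ≈ 0.3684, P(genus R) ≈ 0.3715

0.372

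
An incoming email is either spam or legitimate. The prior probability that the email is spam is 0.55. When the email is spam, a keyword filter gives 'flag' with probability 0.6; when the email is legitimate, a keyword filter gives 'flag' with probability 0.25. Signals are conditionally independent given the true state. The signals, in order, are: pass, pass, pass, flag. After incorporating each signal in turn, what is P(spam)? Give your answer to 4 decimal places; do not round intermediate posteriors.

0.3080

Each posterior becomes the prior for the next update.
After 'pass': P(spam) = 0.4·0.5500 / (0.4·0.5500 + 0.75·0.4500) ≈ 0.3946
After 'pass': P(spam) = 0.4·0.3946 / (0.4·0.3946 + 0.75·0.6054) ≈ 0.2580
After 'pass': P(spam) = 0.4·0.2580 / (0.4·0.2580 + 0.75·0.7420) ≈ 0.1564
After 'flag': P(spam) = 0.6·0.1564 / (0.6·0.1564 + 0.25·0.8436) ≈ 0.3080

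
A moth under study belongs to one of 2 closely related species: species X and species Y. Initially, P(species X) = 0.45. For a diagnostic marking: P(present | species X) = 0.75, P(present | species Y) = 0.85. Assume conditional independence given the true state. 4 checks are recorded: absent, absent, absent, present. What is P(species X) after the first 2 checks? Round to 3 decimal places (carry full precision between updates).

Each posterior becomes the prior for the next update.
After 'absent': P(species X) = 0.25·0.4500 / (0.25·0.4500 + 0.15·0.5500) ≈ 0.5769
After 'absent': P(species X) = 0.25·0.5769 / (0.25·0.5769 + 0.15·0.4231) ≈ 0.6944

0.694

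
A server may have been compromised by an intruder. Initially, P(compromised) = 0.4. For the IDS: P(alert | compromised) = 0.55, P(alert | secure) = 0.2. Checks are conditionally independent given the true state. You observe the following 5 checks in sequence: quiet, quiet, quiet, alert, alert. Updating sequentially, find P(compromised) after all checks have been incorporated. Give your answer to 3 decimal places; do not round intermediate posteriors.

After 'quiet': P(compromised) = 0.45·0.4000 / (0.45·0.4000 + 0.8·0.6000) ≈ 0.2727
After 'quiet': P(compromised) = 0.45·0.2727 / (0.45·0.2727 + 0.8·0.7273) ≈ 0.1742
After 'quiet': P(compromised) = 0.45·0.1742 / (0.45·0.1742 + 0.8·0.8258) ≈ 0.1061
After 'alert': P(compromised) = 0.55·0.1061 / (0.55·0.1061 + 0.2·0.8939) ≈ 0.2460
After 'alert': P(compromised) = 0.55·0.2460 / (0.55·0.2460 + 0.2·0.7540) ≈ 0.4729

0.473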